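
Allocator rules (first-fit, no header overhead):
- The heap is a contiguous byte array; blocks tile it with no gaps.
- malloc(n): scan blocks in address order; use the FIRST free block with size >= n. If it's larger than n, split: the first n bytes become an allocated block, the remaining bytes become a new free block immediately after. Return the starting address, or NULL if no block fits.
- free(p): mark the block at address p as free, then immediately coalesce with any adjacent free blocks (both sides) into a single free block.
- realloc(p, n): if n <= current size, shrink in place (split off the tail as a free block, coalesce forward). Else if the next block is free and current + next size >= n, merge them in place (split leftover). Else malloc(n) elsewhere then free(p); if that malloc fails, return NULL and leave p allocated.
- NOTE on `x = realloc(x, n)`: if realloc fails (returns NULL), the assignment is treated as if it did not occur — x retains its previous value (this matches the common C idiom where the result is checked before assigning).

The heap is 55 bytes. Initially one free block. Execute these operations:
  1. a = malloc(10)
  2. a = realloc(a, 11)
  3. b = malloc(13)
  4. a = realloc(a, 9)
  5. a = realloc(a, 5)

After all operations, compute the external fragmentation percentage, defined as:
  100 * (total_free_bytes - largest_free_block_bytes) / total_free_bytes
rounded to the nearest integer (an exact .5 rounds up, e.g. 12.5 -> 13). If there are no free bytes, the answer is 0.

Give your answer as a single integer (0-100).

Answer: 16

Derivation:
Op 1: a = malloc(10) -> a = 0; heap: [0-9 ALLOC][10-54 FREE]
Op 2: a = realloc(a, 11) -> a = 0; heap: [0-10 ALLOC][11-54 FREE]
Op 3: b = malloc(13) -> b = 11; heap: [0-10 ALLOC][11-23 ALLOC][24-54 FREE]
Op 4: a = realloc(a, 9) -> a = 0; heap: [0-8 ALLOC][9-10 FREE][11-23 ALLOC][24-54 FREE]
Op 5: a = realloc(a, 5) -> a = 0; heap: [0-4 ALLOC][5-10 FREE][11-23 ALLOC][24-54 FREE]
Free blocks: [6 31] total_free=37 largest=31 -> 100*(37-31)/37 = 600/37 ≈ 16.216 -> rounds to 16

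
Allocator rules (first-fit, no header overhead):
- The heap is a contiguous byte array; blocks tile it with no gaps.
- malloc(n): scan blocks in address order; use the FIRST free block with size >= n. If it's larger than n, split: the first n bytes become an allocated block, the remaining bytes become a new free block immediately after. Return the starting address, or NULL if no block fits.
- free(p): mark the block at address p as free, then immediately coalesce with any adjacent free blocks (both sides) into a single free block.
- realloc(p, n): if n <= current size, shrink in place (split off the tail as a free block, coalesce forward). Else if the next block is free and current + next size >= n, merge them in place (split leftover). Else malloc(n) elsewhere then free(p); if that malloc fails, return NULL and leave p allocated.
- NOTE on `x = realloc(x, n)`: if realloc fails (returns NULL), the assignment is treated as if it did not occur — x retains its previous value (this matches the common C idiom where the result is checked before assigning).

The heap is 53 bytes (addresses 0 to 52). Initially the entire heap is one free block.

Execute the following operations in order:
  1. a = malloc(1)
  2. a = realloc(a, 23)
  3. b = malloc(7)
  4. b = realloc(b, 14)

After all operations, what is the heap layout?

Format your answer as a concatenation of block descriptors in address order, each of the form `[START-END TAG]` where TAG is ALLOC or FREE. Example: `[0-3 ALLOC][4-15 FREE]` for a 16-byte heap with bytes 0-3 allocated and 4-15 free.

Op 1: a = malloc(1) -> a = 0; heap: [0-0 ALLOC][1-52 FREE]
Op 2: a = realloc(a, 23) -> a = 0; heap: [0-22 ALLOC][23-52 FREE]
Op 3: b = malloc(7) -> b = 23; heap: [0-22 ALLOC][23-29 ALLOC][30-52 FREE]
Op 4: b = realloc(b, 14) -> b = 23; heap: [0-22 ALLOC][23-36 ALLOC][37-52 FREE]

Answer: [0-22 ALLOC][23-36 ALLOC][37-52 FREE]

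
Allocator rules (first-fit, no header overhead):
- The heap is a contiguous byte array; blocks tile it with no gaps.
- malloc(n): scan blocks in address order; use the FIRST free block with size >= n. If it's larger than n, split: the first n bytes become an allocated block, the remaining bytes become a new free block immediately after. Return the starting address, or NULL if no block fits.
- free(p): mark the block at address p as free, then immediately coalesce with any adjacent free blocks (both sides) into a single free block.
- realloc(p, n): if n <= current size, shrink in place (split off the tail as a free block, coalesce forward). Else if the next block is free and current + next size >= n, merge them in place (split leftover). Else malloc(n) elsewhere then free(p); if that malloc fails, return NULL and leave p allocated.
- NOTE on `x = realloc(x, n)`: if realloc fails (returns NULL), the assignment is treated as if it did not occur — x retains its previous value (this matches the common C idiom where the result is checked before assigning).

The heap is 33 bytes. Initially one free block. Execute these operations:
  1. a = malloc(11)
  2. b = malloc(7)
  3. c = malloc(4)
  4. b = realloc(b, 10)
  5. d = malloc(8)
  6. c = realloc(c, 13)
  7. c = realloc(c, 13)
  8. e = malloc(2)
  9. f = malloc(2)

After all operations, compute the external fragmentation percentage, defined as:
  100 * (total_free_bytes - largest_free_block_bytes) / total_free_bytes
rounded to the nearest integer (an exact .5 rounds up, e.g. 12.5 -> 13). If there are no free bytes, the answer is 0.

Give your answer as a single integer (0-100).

Op 1: a = malloc(11) -> a = 0; heap: [0-10 ALLOC][11-32 FREE]
Op 2: b = malloc(7) -> b = 11; heap: [0-10 ALLOC][11-17 ALLOC][18-32 FREE]
Op 3: c = malloc(4) -> c = 18; heap: [0-10 ALLOC][11-17 ALLOC][18-21 ALLOC][22-32 FREE]
Op 4: b = realloc(b, 10) -> b = 22; heap: [0-10 ALLOC][11-17 FREE][18-21 ALLOC][22-31 ALLOC][32-32 FREE]
Op 5: d = malloc(8) -> d = NULL; heap: [0-10 ALLOC][11-17 FREE][18-21 ALLOC][22-31 ALLOC][32-32 FREE]
Op 6: c = realloc(c, 13) -> NULL (c unchanged); heap: [0-10 ALLOC][11-17 FREE][18-21 ALLOC][22-31 ALLOC][32-32 FREE]
Op 7: c = realloc(c, 13) -> NULL (c unchanged); heap: [0-10 ALLOC][11-17 FREE][18-21 ALLOC][22-31 ALLOC][32-32 FREE]
Op 8: e = malloc(2) -> e = 11; heap: [0-10 ALLOC][11-12 ALLOC][13-17 FREE][18-21 ALLOC][22-31 ALLOC][32-32 FREE]
Op 9: f = malloc(2) -> f = 13; heap: [0-10 ALLOC][11-12 ALLOC][13-14 ALLOC][15-17 FREE][18-21 ALLOC][22-31 ALLOC][32-32 FREE]
Free blocks: [3 1] total_free=4 largest=3 -> 100*(4-3)/4 = 100/4 = 25

Answer: 25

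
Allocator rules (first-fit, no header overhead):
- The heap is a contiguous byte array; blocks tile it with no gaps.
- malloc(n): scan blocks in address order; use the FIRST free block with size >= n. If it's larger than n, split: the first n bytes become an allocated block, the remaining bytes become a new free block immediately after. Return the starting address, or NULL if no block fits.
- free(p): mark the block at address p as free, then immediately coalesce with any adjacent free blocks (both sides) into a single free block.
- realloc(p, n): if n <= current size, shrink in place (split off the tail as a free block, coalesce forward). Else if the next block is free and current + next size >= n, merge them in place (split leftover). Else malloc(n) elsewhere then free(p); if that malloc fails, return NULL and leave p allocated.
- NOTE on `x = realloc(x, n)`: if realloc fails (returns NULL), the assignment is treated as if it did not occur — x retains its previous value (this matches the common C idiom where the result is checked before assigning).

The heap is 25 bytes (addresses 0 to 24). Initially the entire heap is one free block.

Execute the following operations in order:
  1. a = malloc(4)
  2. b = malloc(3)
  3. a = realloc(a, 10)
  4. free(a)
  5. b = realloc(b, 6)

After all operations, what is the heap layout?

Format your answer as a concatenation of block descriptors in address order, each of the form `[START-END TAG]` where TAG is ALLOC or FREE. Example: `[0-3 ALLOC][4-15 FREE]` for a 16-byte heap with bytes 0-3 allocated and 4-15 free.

Op 1: a = malloc(4) -> a = 0; heap: [0-3 ALLOC][4-24 FREE]
Op 2: b = malloc(3) -> b = 4; heap: [0-3 ALLOC][4-6 ALLOC][7-24 FREE]
Op 3: a = realloc(a, 10) -> a = 7; heap: [0-3 FREE][4-6 ALLOC][7-16 ALLOC][17-24 FREE]
Op 4: free(a) -> (freed a); heap: [0-3 FREE][4-6 ALLOC][7-24 FREE]
Op 5: b = realloc(b, 6) -> b = 4; heap: [0-3 FREE][4-9 ALLOC][10-24 FREE]

Answer: [0-3 FREE][4-9 ALLOC][10-24 FREE]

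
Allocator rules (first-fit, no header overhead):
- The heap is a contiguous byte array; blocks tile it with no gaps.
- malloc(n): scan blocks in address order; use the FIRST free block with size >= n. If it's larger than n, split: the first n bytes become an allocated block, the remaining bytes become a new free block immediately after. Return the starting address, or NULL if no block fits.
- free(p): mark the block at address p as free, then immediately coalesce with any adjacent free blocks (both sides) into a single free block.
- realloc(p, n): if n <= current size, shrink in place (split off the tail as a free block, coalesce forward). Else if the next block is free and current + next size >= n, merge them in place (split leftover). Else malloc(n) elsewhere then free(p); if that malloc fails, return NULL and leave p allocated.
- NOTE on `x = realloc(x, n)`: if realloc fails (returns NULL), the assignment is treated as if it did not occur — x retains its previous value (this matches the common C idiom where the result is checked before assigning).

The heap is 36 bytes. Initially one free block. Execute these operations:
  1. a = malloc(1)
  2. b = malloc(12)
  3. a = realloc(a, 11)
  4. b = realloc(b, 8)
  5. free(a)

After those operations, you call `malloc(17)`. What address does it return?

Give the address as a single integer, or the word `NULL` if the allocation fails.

Answer: 9

Derivation:
Op 1: a = malloc(1) -> a = 0; heap: [0-0 ALLOC][1-35 FREE]
Op 2: b = malloc(12) -> b = 1; heap: [0-0 ALLOC][1-12 ALLOC][13-35 FREE]
Op 3: a = realloc(a, 11) -> a = 13; heap: [0-0 FREE][1-12 ALLOC][13-23 ALLOC][24-35 FREE]
Op 4: b = realloc(b, 8) -> b = 1; heap: [0-0 FREE][1-8 ALLOC][9-12 FREE][13-23 ALLOC][24-35 FREE]
Op 5: free(a) -> (freed a); heap: [0-0 FREE][1-8 ALLOC][9-35 FREE]
malloc(17): first-fit scan over [0-0 FREE][1-8 ALLOC][9-35 FREE] -> 9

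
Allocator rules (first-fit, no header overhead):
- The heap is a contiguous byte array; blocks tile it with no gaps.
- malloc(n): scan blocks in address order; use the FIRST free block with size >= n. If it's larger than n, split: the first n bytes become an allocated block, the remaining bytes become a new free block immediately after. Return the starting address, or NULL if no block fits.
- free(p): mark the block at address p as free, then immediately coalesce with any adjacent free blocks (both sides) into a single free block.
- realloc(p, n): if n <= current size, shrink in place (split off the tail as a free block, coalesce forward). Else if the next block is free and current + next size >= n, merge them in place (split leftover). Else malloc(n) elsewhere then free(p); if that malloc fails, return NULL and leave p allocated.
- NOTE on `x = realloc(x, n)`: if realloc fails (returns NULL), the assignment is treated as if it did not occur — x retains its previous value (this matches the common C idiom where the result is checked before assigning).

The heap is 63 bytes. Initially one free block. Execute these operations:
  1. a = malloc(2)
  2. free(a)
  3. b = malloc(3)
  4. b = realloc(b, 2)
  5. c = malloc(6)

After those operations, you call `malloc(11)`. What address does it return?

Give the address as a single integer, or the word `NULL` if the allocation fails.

Op 1: a = malloc(2) -> a = 0; heap: [0-1 ALLOC][2-62 FREE]
Op 2: free(a) -> (freed a); heap: [0-62 FREE]
Op 3: b = malloc(3) -> b = 0; heap: [0-2 ALLOC][3-62 FREE]
Op 4: b = realloc(b, 2) -> b = 0; heap: [0-1 ALLOC][2-62 FREE]
Op 5: c = malloc(6) -> c = 2; heap: [0-1 ALLOC][2-7 ALLOC][8-62 FREE]
malloc(11): first-fit scan over [0-1 ALLOC][2-7 ALLOC][8-62 FREE] -> 8

Answer: 8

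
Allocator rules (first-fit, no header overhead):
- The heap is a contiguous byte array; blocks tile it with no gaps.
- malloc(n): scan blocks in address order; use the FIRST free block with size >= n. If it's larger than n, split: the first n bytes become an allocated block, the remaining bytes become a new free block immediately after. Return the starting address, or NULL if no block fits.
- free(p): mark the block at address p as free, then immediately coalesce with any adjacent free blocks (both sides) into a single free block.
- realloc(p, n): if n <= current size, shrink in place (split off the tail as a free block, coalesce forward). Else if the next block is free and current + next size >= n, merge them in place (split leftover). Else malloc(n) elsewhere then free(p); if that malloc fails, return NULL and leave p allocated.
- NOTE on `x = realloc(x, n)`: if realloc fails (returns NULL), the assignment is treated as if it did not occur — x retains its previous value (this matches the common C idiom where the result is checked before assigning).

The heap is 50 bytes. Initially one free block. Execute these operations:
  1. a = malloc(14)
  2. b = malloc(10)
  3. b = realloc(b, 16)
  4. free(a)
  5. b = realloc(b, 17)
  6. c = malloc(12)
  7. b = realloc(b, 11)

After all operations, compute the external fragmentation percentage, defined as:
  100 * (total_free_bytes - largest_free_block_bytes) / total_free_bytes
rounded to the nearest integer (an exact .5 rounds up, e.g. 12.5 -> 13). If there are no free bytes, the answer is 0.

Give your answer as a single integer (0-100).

Op 1: a = malloc(14) -> a = 0; heap: [0-13 ALLOC][14-49 FREE]
Op 2: b = malloc(10) -> b = 14; heap: [0-13 ALLOC][14-23 ALLOC][24-49 FREE]
Op 3: b = realloc(b, 16) -> b = 14; heap: [0-13 ALLOC][14-29 ALLOC][30-49 FREE]
Op 4: free(a) -> (freed a); heap: [0-13 FREE][14-29 ALLOC][30-49 FREE]
Op 5: b = realloc(b, 17) -> b = 14; heap: [0-13 FREE][14-30 ALLOC][31-49 FREE]
Op 6: c = malloc(12) -> c = 0; heap: [0-11 ALLOC][12-13 FREE][14-30 ALLOC][31-49 FREE]
Op 7: b = realloc(b, 11) -> b = 14; heap: [0-11 ALLOC][12-13 FREE][14-24 ALLOC][25-49 FREE]
Free blocks: [2 25] total_free=27 largest=25 -> 100*(27-25)/27 = 200/27 ≈ 7.407 -> rounds to 7

Answer: 7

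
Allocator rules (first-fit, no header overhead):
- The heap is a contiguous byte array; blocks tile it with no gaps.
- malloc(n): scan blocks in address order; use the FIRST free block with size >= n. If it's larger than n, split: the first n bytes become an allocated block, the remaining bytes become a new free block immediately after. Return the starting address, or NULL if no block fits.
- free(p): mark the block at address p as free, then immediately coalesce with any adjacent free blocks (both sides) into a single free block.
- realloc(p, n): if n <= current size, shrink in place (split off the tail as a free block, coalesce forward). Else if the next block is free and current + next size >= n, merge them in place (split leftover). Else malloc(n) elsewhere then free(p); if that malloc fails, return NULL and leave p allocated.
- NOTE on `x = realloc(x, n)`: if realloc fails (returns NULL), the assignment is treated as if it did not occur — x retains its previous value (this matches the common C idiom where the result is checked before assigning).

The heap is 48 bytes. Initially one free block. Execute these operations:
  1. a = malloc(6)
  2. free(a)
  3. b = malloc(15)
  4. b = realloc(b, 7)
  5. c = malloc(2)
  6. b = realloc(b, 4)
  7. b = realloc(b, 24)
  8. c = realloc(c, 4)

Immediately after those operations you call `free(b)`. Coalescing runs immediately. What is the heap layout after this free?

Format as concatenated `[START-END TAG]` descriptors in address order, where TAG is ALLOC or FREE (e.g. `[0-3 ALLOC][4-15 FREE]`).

Op 1: a = malloc(6) -> a = 0; heap: [0-5 ALLOC][6-47 FREE]
Op 2: free(a) -> (freed a); heap: [0-47 FREE]
Op 3: b = malloc(15) -> b = 0; heap: [0-14 ALLOC][15-47 FREE]
Op 4: b = realloc(b, 7) -> b = 0; heap: [0-6 ALLOC][7-47 FREE]
Op 5: c = malloc(2) -> c = 7; heap: [0-6 ALLOC][7-8 ALLOC][9-47 FREE]
Op 6: b = realloc(b, 4) -> b = 0; heap: [0-3 ALLOC][4-6 FREE][7-8 ALLOC][9-47 FREE]
Op 7: b = realloc(b, 24) -> b = 9; heap: [0-6 FREE][7-8 ALLOC][9-32 ALLOC][33-47 FREE]
Op 8: c = realloc(c, 4) -> c = 0; heap: [0-3 ALLOC][4-8 FREE][9-32 ALLOC][33-47 FREE]
free(b): b = 9 -> block [9-32 ALLOC]; mark free, coalesce with adjacent free neighbors -> [0-3 ALLOC][4-47 FREE]

Answer: [0-3 ALLOC][4-47 FREE]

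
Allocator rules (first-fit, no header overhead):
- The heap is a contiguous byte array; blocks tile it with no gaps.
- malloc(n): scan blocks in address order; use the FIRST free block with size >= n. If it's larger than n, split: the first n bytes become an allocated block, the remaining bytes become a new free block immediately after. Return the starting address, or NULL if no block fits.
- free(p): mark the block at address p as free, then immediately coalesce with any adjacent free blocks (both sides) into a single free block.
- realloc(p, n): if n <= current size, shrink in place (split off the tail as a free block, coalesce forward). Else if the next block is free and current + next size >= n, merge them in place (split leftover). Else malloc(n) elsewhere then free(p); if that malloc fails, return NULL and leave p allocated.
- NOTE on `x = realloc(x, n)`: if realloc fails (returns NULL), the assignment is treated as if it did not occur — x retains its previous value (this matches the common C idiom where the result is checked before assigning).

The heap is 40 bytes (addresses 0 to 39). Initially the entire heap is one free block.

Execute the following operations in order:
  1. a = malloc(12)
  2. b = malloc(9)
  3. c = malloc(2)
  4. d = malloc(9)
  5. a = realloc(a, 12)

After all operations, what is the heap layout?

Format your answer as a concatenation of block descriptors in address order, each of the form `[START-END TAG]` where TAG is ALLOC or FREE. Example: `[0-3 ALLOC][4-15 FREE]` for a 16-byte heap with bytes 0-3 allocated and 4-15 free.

Op 1: a = malloc(12) -> a = 0; heap: [0-11 ALLOC][12-39 FREE]
Op 2: b = malloc(9) -> b = 12; heap: [0-11 ALLOC][12-20 ALLOC][21-39 FREE]
Op 3: c = malloc(2) -> c = 21; heap: [0-11 ALLOC][12-20 ALLOC][21-22 ALLOC][23-39 FREE]
Op 4: d = malloc(9) -> d = 23; heap: [0-11 ALLOC][12-20 ALLOC][21-22 ALLOC][23-31 ALLOC][32-39 FREE]
Op 5: a = realloc(a, 12) -> a = 0; heap: [0-11 ALLOC][12-20 ALLOC][21-22 ALLOC][23-31 ALLOC][32-39 FREE]

Answer: [0-11 ALLOC][12-20 ALLOC][21-22 ALLOC][23-31 ALLOC][32-39 FREE]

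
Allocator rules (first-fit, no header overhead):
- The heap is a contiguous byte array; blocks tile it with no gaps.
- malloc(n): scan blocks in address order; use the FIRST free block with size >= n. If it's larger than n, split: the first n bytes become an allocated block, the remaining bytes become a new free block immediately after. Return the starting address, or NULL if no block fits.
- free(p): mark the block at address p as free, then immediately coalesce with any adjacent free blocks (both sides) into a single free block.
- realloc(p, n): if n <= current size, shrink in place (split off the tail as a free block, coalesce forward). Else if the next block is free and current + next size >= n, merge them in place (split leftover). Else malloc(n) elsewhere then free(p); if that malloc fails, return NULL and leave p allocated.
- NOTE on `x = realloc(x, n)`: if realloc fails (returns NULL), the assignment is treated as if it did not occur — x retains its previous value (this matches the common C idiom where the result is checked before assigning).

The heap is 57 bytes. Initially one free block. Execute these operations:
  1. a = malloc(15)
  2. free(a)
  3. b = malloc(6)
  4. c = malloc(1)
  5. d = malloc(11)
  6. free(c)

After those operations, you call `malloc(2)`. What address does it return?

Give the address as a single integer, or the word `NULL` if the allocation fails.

Op 1: a = malloc(15) -> a = 0; heap: [0-14 ALLOC][15-56 FREE]
Op 2: free(a) -> (freed a); heap: [0-56 FREE]
Op 3: b = malloc(6) -> b = 0; heap: [0-5 ALLOC][6-56 FREE]
Op 4: c = malloc(1) -> c = 6; heap: [0-5 ALLOC][6-6 ALLOC][7-56 FREE]
Op 5: d = malloc(11) -> d = 7; heap: [0-5 ALLOC][6-6 ALLOC][7-17 ALLOC][18-56 FREE]
Op 6: free(c) -> (freed c); heap: [0-5 ALLOC][6-6 FREE][7-17 ALLOC][18-56 FREE]
malloc(2): first-fit scan over [0-5 ALLOC][6-6 FREE][7-17 ALLOC][18-56 FREE] -> 18

Answer: 18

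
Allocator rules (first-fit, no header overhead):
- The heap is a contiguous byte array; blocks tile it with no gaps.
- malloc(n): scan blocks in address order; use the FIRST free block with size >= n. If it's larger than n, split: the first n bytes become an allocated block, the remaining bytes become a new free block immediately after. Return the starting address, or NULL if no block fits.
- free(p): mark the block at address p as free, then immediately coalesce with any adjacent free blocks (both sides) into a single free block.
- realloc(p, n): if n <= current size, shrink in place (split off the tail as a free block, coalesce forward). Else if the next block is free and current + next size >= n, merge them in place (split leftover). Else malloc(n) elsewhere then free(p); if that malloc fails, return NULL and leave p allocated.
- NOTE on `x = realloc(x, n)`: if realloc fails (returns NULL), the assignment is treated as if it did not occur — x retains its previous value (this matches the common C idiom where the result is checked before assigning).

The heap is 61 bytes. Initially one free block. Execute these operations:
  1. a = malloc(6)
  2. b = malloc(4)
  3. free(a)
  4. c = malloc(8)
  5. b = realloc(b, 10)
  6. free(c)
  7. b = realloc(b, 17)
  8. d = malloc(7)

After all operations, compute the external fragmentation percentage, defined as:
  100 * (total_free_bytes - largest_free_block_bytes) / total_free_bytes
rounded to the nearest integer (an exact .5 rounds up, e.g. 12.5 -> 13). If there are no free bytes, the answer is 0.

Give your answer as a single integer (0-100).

Op 1: a = malloc(6) -> a = 0; heap: [0-5 ALLOC][6-60 FREE]
Op 2: b = malloc(4) -> b = 6; heap: [0-5 ALLOC][6-9 ALLOC][10-60 FREE]
Op 3: free(a) -> (freed a); heap: [0-5 FREE][6-9 ALLOC][10-60 FREE]
Op 4: c = malloc(8) -> c = 10; heap: [0-5 FREE][6-9 ALLOC][10-17 ALLOC][18-60 FREE]
Op 5: b = realloc(b, 10) -> b = 18; heap: [0-9 FREE][10-17 ALLOC][18-27 ALLOC][28-60 FREE]
Op 6: free(c) -> (freed c); heap: [0-17 FREE][18-27 ALLOC][28-60 FREE]
Op 7: b = realloc(b, 17) -> b = 18; heap: [0-17 FREE][18-34 ALLOC][35-60 FREE]
Op 8: d = malloc(7) -> d = 0; heap: [0-6 ALLOC][7-17 FREE][18-34 ALLOC][35-60 FREE]
Free blocks: [11 26] total_free=37 largest=26 -> 100*(37-26)/37 = 1100/37 ≈ 29.730 -> rounds to 30

Answer: 30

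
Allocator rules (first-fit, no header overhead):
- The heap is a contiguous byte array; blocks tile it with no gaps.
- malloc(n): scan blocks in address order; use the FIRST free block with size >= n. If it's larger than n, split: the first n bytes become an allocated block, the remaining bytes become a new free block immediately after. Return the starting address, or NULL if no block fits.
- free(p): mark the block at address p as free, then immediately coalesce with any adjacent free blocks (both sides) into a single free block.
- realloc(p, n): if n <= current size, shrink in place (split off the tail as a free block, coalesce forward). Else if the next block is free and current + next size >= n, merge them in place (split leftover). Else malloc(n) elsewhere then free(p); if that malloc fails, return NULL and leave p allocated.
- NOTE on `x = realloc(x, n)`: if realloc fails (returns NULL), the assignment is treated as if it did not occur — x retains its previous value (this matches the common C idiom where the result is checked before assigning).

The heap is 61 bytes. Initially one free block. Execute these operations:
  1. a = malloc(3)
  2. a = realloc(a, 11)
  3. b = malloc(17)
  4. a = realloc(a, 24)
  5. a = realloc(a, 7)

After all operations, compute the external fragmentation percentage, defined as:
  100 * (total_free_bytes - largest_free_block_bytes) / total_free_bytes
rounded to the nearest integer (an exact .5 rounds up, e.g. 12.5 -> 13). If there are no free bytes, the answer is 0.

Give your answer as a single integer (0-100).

Answer: 30

Derivation:
Op 1: a = malloc(3) -> a = 0; heap: [0-2 ALLOC][3-60 FREE]
Op 2: a = realloc(a, 11) -> a = 0; heap: [0-10 ALLOC][11-60 FREE]
Op 3: b = malloc(17) -> b = 11; heap: [0-10 ALLOC][11-27 ALLOC][28-60 FREE]
Op 4: a = realloc(a, 24) -> a = 28; heap: [0-10 FREE][11-27 ALLOC][28-51 ALLOC][52-60 FREE]
Op 5: a = realloc(a, 7) -> a = 28; heap: [0-10 FREE][11-27 ALLOC][28-34 ALLOC][35-60 FREE]
Free blocks: [11 26] total_free=37 largest=26 -> 100*(37-26)/37 = 1100/37 ≈ 29.730 -> rounds to 30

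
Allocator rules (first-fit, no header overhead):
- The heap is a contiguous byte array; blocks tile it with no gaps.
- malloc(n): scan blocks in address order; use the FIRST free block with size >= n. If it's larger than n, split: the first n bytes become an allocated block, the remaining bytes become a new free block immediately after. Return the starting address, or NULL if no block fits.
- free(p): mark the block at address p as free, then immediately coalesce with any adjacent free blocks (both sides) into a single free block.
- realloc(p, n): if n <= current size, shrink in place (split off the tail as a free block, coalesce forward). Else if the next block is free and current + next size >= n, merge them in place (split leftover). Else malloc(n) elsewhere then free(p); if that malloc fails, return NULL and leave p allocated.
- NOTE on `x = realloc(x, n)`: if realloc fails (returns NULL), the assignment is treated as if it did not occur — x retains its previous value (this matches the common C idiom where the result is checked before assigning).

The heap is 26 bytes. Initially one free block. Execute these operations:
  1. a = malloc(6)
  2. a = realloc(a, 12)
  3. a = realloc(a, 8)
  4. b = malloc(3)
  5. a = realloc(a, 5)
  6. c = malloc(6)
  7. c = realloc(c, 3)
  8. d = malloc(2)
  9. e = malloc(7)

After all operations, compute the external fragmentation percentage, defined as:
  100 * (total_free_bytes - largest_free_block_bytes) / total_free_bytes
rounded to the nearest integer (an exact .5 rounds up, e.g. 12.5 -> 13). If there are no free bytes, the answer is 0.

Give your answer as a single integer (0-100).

Answer: 17

Derivation:
Op 1: a = malloc(6) -> a = 0; heap: [0-5 ALLOC][6-25 FREE]
Op 2: a = realloc(a, 12) -> a = 0; heap: [0-11 ALLOC][12-25 FREE]
Op 3: a = realloc(a, 8) -> a = 0; heap: [0-7 ALLOC][8-25 FREE]
Op 4: b = malloc(3) -> b = 8; heap: [0-7 ALLOC][8-10 ALLOC][11-25 FREE]
Op 5: a = realloc(a, 5) -> a = 0; heap: [0-4 ALLOC][5-7 FREE][8-10 ALLOC][11-25 FREE]
Op 6: c = malloc(6) -> c = 11; heap: [0-4 ALLOC][5-7 FREE][8-10 ALLOC][11-16 ALLOC][17-25 FREE]
Op 7: c = realloc(c, 3) -> c = 11; heap: [0-4 ALLOC][5-7 FREE][8-10 ALLOC][11-13 ALLOC][14-25 FREE]
Op 8: d = malloc(2) -> d = 5; heap: [0-4 ALLOC][5-6 ALLOC][7-7 FREE][8-10 ALLOC][11-13 ALLOC][14-25 FREE]
Op 9: e = malloc(7) -> e = 14; heap: [0-4 ALLOC][5-6 ALLOC][7-7 FREE][8-10 ALLOC][11-13 ALLOC][14-20 ALLOC][21-25 FREE]
Free blocks: [1 5] total_free=6 largest=5 -> 100*(6-5)/6 = 100/6 ≈ 16.667 -> rounds to 17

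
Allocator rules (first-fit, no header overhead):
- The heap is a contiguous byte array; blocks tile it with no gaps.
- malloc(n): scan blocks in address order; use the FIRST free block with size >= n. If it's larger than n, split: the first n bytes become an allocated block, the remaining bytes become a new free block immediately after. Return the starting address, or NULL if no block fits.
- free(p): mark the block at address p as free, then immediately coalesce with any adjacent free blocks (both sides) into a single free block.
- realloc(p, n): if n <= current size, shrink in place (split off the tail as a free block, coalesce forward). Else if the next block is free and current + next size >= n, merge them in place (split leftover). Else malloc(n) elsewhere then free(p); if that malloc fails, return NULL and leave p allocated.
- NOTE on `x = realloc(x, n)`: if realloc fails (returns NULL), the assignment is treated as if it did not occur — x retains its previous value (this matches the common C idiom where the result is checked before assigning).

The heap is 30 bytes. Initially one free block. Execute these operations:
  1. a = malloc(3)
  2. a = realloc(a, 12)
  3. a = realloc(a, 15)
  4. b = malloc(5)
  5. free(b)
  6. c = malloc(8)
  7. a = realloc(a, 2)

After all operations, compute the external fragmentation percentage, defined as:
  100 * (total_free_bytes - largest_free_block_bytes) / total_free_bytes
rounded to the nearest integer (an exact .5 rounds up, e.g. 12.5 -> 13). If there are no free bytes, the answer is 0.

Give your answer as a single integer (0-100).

Op 1: a = malloc(3) -> a = 0; heap: [0-2 ALLOC][3-29 FREE]
Op 2: a = realloc(a, 12) -> a = 0; heap: [0-11 ALLOC][12-29 FREE]
Op 3: a = realloc(a, 15) -> a = 0; heap: [0-14 ALLOC][15-29 FREE]
Op 4: b = malloc(5) -> b = 15; heap: [0-14 ALLOC][15-19 ALLOC][20-29 FREE]
Op 5: free(b) -> (freed b); heap: [0-14 ALLOC][15-29 FREE]
Op 6: c = malloc(8) -> c = 15; heap: [0-14 ALLOC][15-22 ALLOC][23-29 FREE]
Op 7: a = realloc(a, 2) -> a = 0; heap: [0-1 ALLOC][2-14 FREE][15-22 ALLOC][23-29 FREE]
Free blocks: [13 7] total_free=20 largest=13 -> 100*(20-13)/20 = 700/20 = 35

Answer: 35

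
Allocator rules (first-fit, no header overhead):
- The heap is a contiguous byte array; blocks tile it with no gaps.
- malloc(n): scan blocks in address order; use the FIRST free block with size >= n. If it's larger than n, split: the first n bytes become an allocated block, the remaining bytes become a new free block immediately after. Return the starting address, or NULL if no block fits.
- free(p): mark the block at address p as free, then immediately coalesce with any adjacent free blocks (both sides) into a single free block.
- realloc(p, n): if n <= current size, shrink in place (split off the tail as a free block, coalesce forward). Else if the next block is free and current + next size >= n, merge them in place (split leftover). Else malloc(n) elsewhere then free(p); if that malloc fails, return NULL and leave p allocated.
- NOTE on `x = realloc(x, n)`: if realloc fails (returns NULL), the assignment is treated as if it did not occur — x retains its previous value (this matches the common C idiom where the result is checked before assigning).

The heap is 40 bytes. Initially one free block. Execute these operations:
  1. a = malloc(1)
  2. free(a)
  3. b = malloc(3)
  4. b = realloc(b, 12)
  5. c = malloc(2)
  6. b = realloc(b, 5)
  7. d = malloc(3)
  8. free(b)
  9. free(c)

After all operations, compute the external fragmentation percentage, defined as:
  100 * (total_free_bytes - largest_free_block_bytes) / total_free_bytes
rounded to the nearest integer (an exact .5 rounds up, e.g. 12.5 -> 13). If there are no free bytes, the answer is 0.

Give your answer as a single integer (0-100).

Op 1: a = malloc(1) -> a = 0; heap: [0-0 ALLOC][1-39 FREE]
Op 2: free(a) -> (freed a); heap: [0-39 FREE]
Op 3: b = malloc(3) -> b = 0; heap: [0-2 ALLOC][3-39 FREE]
Op 4: b = realloc(b, 12) -> b = 0; heap: [0-11 ALLOC][12-39 FREE]
Op 5: c = malloc(2) -> c = 12; heap: [0-11 ALLOC][12-13 ALLOC][14-39 FREE]
Op 6: b = realloc(b, 5) -> b = 0; heap: [0-4 ALLOC][5-11 FREE][12-13 ALLOC][14-39 FREE]
Op 7: d = malloc(3) -> d = 5; heap: [0-4 ALLOC][5-7 ALLOC][8-11 FREE][12-13 ALLOC][14-39 FREE]
Op 8: free(b) -> (freed b); heap: [0-4 FREE][5-7 ALLOC][8-11 FREE][12-13 ALLOC][14-39 FREE]
Op 9: free(c) -> (freed c); heap: [0-4 FREE][5-7 ALLOC][8-39 FREE]
Free blocks: [5 32] total_free=37 largest=32 -> 100*(37-32)/37 = 500/37 ≈ 13.514 -> rounds to 14

Answer: 14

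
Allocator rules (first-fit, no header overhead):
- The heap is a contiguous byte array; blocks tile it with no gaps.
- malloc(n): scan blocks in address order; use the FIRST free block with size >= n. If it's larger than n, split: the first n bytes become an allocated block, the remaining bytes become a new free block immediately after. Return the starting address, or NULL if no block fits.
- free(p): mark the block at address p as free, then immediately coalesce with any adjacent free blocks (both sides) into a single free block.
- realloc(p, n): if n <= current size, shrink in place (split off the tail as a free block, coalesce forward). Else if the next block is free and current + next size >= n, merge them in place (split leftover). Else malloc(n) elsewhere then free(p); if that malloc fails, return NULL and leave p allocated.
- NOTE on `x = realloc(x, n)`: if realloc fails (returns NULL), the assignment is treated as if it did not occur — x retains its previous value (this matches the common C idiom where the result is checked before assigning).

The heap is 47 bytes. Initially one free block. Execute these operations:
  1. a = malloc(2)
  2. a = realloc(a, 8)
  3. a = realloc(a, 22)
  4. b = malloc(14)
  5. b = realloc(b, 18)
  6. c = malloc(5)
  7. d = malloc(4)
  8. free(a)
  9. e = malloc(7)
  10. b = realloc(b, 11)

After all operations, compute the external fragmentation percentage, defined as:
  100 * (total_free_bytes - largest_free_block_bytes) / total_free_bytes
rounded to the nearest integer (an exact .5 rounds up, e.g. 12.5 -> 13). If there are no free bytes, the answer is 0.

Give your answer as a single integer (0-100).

Op 1: a = malloc(2) -> a = 0; heap: [0-1 ALLOC][2-46 FREE]
Op 2: a = realloc(a, 8) -> a = 0; heap: [0-7 ALLOC][8-46 FREE]
Op 3: a = realloc(a, 22) -> a = 0; heap: [0-21 ALLOC][22-46 FREE]
Op 4: b = malloc(14) -> b = 22; heap: [0-21 ALLOC][22-35 ALLOC][36-46 FREE]
Op 5: b = realloc(b, 18) -> b = 22; heap: [0-21 ALLOC][22-39 ALLOC][40-46 FREE]
Op 6: c = malloc(5) -> c = 40; heap: [0-21 ALLOC][22-39 ALLOC][40-44 ALLOC][45-46 FREE]
Op 7: d = malloc(4) -> d = NULL; heap: [0-21 ALLOC][22-39 ALLOC][40-44 ALLOC][45-46 FREE]
Op 8: free(a) -> (freed a); heap: [0-21 FREE][22-39 ALLOC][40-44 ALLOC][45-46 FREE]
Op 9: e = malloc(7) -> e = 0; heap: [0-6 ALLOC][7-21 FREE][22-39 ALLOC][40-44 ALLOC][45-46 FREE]
Op 10: b = realloc(b, 11) -> b = 22; heap: [0-6 ALLOC][7-21 FREE][22-32 ALLOC][33-39 FREE][40-44 ALLOC][45-46 FREE]
Free blocks: [15 7 2] total_free=24 largest=15 -> 100*(24-15)/24 = 900/24 = 37.5 -> rounds to 38

Answer: 38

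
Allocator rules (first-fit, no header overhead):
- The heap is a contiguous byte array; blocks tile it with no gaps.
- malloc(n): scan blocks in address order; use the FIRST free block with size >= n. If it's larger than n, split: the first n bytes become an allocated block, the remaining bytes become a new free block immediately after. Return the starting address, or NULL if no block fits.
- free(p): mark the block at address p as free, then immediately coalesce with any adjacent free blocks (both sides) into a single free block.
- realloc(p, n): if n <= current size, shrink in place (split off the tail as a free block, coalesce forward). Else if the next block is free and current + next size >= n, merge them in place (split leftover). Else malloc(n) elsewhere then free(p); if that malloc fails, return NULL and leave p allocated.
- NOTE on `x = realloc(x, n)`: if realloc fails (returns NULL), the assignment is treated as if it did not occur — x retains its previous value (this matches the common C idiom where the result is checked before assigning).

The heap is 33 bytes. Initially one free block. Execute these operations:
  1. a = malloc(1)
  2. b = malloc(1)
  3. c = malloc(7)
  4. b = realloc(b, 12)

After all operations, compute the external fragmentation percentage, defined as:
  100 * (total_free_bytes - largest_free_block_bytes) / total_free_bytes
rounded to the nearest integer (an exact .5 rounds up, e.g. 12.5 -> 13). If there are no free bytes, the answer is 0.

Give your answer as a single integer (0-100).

Answer: 8

Derivation:
Op 1: a = malloc(1) -> a = 0; heap: [0-0 ALLOC][1-32 FREE]
Op 2: b = malloc(1) -> b = 1; heap: [0-0 ALLOC][1-1 ALLOC][2-32 FREE]
Op 3: c = malloc(7) -> c = 2; heap: [0-0 ALLOC][1-1 ALLOC][2-8 ALLOC][9-32 FREE]
Op 4: b = realloc(b, 12) -> b = 9; heap: [0-0 ALLOC][1-1 FREE][2-8 ALLOC][9-20 ALLOC][21-32 FREE]
Free blocks: [1 12] total_free=13 largest=12 -> 100*(13-12)/13 = 100/13 ≈ 7.692 -> rounds to 8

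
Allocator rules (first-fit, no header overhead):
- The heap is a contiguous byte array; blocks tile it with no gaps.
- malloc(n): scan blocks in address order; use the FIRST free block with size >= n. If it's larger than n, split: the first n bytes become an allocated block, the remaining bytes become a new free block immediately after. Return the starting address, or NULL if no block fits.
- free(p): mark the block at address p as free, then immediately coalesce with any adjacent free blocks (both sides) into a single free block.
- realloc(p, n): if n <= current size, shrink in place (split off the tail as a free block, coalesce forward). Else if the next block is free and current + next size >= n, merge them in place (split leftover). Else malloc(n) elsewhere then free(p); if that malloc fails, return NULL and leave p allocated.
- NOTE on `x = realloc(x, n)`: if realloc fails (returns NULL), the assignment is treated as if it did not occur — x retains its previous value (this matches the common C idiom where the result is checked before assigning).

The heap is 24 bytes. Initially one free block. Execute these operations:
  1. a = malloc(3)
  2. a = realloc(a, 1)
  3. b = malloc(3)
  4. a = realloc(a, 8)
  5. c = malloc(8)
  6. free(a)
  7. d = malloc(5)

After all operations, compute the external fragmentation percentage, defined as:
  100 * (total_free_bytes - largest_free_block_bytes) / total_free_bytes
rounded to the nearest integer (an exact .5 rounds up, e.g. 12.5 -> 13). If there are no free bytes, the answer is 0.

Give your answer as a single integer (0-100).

Op 1: a = malloc(3) -> a = 0; heap: [0-2 ALLOC][3-23 FREE]
Op 2: a = realloc(a, 1) -> a = 0; heap: [0-0 ALLOC][1-23 FREE]
Op 3: b = malloc(3) -> b = 1; heap: [0-0 ALLOC][1-3 ALLOC][4-23 FREE]
Op 4: a = realloc(a, 8) -> a = 4; heap: [0-0 FREE][1-3 ALLOC][4-11 ALLOC][12-23 FREE]
Op 5: c = malloc(8) -> c = 12; heap: [0-0 FREE][1-3 ALLOC][4-11 ALLOC][12-19 ALLOC][20-23 FREE]
Op 6: free(a) -> (freed a); heap: [0-0 FREE][1-3 ALLOC][4-11 FREE][12-19 ALLOC][20-23 FREE]
Op 7: d = malloc(5) -> d = 4; heap: [0-0 FREE][1-3 ALLOC][4-8 ALLOC][9-11 FREE][12-19 ALLOC][20-23 FREE]
Free blocks: [1 3 4] total_free=8 largest=4 -> 100*(8-4)/8 = 400/8 = 50

Answer: 50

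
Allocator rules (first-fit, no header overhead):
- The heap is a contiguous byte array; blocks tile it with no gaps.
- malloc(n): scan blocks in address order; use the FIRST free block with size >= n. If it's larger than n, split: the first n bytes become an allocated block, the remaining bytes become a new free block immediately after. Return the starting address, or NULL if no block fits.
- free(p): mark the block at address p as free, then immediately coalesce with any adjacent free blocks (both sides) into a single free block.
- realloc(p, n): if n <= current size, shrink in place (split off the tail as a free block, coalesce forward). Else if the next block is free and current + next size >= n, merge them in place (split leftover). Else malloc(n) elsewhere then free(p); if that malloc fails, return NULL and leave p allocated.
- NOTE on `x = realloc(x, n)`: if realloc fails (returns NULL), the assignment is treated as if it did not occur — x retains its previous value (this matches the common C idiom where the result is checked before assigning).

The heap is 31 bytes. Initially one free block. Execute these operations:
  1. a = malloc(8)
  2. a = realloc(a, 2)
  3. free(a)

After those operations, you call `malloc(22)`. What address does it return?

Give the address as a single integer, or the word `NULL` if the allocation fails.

Answer: 0

Derivation:
Op 1: a = malloc(8) -> a = 0; heap: [0-7 ALLOC][8-30 FREE]
Op 2: a = realloc(a, 2) -> a = 0; heap: [0-1 ALLOC][2-30 FREE]
Op 3: free(a) -> (freed a); heap: [0-30 FREE]
malloc(22): first-fit scan over [0-30 FREE] -> 0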